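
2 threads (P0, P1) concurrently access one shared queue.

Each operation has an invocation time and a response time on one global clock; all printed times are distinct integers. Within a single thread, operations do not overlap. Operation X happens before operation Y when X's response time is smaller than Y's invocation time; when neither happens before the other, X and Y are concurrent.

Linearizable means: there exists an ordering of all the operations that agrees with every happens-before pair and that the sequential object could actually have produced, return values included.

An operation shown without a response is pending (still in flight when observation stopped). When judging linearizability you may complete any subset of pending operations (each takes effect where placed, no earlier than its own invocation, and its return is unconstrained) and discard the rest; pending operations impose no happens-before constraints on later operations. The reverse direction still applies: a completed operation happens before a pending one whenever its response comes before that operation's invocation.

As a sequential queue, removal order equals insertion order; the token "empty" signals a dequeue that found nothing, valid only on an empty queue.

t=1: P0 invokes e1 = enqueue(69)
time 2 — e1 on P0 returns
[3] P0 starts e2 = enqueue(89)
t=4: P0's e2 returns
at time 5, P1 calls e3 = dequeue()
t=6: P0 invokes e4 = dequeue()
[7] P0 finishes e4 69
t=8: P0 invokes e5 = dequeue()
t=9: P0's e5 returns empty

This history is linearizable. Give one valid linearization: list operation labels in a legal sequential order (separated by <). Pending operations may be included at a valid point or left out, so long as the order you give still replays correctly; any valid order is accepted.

e1 < e2 < e4 < e3 < e5

step 1: e1 enqueue(69) — queue <69>
step 2: e2 enqueue(89) — queue <69,89>
step 3: e4 dequeue() → 69 — queue <89>
step 4: e3 dequeue() (pending, included) — queue <>
step 5: e5 dequeue() → empty — queue <>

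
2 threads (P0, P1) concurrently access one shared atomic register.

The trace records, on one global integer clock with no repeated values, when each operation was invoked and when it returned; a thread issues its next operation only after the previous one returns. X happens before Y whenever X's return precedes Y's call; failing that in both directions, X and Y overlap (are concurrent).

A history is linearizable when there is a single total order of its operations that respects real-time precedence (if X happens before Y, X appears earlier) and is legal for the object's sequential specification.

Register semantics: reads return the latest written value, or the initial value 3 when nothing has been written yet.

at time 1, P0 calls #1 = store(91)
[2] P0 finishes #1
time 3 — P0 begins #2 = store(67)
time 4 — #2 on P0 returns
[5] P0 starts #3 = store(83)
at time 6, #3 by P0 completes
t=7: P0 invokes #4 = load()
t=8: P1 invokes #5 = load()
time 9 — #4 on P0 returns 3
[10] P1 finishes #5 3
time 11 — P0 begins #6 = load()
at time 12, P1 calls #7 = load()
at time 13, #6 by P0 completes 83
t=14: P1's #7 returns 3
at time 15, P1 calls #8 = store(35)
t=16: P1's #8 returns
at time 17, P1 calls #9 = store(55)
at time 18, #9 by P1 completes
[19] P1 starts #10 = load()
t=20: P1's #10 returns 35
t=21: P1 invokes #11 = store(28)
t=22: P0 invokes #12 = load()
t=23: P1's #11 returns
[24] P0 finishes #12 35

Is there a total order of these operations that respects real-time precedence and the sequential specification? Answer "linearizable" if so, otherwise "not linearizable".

through event 8 a valid linearization exists; event 9 (#4 responding at time 9) ends that
a single order respects real time; the 4 completed atomic register operations fail replay along it
including or dropping the 1 pending operation (#5) in any combination fails
take #1, #2, #3, #4 (pending dropped): step 4 already fails, because #4 load() → 3 cannot occur there

not linearizable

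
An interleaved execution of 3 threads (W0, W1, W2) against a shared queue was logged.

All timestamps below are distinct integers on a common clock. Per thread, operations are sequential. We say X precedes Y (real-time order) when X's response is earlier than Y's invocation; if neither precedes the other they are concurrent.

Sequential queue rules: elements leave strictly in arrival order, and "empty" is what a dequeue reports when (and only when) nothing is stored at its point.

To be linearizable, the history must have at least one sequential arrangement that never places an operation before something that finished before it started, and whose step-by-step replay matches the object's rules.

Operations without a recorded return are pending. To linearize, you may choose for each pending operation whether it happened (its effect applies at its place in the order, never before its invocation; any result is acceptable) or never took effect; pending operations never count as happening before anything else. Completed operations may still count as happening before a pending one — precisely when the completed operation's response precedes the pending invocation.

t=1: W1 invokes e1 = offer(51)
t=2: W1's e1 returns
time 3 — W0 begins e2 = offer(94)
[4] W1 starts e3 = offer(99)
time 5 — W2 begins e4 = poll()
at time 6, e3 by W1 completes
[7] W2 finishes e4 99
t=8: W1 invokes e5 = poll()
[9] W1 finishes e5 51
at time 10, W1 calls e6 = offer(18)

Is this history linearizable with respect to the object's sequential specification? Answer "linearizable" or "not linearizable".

through event 6 a valid linearization exists; event 7 (e4 responding at time 7) ends that
every one of the 2 real-time-consistent orders over 3 completed queue ops fails the sequential spec
include/drop combinations of the 1 pending operation (e2) were all tried; none helps
take e1, e3, e4 (pending dropped): step 3 already fails, because e4 poll() → 99 cannot occur there
take e1, e4, e3 (pending dropped): step 2 already fails, because e4 poll() → 99 cannot occur there

not linearizable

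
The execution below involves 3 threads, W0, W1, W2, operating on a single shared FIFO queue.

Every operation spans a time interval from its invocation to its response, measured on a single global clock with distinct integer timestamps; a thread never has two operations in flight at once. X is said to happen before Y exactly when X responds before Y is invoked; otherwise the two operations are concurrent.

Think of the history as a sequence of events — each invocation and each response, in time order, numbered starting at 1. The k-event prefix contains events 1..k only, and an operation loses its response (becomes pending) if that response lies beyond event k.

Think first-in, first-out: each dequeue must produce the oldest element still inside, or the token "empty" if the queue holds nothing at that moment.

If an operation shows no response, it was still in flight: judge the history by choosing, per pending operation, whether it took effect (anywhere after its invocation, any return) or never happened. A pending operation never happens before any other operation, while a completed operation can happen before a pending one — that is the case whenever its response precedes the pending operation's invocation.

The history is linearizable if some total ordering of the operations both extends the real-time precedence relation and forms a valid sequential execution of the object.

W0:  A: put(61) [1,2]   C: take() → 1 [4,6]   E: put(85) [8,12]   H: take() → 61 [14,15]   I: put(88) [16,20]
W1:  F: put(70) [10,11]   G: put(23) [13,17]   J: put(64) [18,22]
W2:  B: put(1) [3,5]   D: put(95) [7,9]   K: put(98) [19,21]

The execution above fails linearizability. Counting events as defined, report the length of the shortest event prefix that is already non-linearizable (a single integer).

one valid order for events 1..5 is A, B:
step 1: A put(61) — queue <61>
step 2: B put(1) — queue <61,1>
once event 6 joins (C's response, time 6), exhaustive search finds no witness
one such order, A, B, C, breaks at step 3 where C take() → 1 is illegal
one such order, A, C, B, breaks at step 2 where C take() → 1 is illegal

6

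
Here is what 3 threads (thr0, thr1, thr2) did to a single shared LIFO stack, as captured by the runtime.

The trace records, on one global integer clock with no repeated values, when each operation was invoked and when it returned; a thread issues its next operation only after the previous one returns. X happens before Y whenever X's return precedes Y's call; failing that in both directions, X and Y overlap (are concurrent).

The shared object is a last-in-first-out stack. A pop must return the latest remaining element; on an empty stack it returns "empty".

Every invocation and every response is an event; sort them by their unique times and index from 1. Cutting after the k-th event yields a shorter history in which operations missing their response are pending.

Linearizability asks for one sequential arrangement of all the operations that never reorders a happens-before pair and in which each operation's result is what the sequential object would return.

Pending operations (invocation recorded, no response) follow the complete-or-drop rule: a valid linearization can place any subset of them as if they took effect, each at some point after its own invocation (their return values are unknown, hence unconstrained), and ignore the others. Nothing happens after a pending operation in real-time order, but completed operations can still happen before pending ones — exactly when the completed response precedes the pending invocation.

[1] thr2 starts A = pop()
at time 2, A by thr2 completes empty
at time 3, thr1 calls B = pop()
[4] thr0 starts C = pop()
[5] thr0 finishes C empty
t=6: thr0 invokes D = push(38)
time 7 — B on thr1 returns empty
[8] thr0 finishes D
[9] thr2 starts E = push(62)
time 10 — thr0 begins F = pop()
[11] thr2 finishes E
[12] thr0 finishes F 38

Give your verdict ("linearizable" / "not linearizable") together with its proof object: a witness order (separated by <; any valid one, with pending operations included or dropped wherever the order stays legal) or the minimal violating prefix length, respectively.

linearizable — witness: A < B < C < D < F < E

1. A pop() → empty, leaving stack <>
2. B pop() → empty, leaving stack <>
3. C pop() → empty, leaving stack <>
4. D push(38), leaving stack <38>
5. F pop() → 38, leaving stack <>
6. E push(62), leaving stack <62>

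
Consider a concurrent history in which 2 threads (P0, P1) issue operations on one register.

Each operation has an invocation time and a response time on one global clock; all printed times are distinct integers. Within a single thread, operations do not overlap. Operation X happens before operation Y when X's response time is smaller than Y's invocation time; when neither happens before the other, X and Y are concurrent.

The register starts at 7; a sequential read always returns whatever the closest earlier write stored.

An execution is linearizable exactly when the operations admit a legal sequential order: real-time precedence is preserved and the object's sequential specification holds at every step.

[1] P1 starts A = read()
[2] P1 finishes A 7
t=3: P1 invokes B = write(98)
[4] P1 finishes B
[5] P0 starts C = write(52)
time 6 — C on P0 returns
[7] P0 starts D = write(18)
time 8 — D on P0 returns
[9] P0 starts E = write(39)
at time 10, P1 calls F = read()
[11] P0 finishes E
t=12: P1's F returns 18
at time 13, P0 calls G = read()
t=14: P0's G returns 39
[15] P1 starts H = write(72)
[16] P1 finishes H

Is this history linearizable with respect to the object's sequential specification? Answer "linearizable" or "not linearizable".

linearizable

a witness: A, B, C, D, F, E, G, H
1. A read() → 7, leaving value 7
2. B write(98), leaving value 98
3. C write(52), leaving value 52
4. D write(18), leaving value 18
5. F read() → 18, leaving value 18
6. E write(39), leaving value 39
7. G read() → 39, leaving value 39
8. H write(72), leaving value 72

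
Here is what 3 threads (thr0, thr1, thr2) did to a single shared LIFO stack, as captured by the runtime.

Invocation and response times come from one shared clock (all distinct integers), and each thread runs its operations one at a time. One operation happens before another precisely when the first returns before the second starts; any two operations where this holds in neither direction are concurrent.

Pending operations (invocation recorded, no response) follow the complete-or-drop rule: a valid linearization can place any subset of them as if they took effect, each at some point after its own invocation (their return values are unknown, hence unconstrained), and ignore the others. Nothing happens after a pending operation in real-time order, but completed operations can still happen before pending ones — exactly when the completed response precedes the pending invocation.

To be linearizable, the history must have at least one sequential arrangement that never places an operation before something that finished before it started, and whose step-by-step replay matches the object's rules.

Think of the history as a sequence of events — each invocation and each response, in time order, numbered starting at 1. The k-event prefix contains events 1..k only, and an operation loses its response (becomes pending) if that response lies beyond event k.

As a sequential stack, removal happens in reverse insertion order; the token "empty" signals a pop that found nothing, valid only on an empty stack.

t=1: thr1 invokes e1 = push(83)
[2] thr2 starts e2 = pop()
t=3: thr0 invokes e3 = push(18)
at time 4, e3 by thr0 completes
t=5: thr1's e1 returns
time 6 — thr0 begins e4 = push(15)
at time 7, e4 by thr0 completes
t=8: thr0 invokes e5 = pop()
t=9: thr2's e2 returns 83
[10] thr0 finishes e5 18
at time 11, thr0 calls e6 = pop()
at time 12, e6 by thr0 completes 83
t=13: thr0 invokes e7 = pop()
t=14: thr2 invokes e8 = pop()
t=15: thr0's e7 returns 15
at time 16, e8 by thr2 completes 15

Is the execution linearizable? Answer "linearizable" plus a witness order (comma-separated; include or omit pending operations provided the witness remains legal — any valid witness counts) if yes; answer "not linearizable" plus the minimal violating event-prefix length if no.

not linearizable — minimal violating prefix: 10 events

cut after 9 events: linearizable; cut after 10 events (e5 responds, time 10): not linearizable
checked exhaustively: 10 real-time-consistent orders of 5 completed operations, zero legal LIFO stack replays
for example e1, e2, e3, e4, e5 fails at step 5: e5 pop() → 18 is not legal there
for example e1, e3, e2, e4, e5 fails at step 3: e2 pop() → 83 is not legal there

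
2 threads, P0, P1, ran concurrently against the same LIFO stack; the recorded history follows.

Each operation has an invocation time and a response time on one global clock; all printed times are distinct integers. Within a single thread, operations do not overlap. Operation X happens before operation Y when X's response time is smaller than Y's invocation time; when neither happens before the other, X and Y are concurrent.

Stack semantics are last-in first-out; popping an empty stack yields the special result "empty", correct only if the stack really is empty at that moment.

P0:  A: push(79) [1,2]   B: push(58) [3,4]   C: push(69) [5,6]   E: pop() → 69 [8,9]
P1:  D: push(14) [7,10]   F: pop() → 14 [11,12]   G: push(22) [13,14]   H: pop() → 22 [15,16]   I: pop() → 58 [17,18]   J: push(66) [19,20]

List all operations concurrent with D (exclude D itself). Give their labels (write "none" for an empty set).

E

overlap test against D [7,10]: concurrent iff the interval meets 7..10
A [1,2]: before
B [3,4]: before
C [5,6]: before
E [8,9]: concurrent
F [11,12]: after
G [13,14]: after
H [15,16]: after
I [17,18]: after
J [19,20]: after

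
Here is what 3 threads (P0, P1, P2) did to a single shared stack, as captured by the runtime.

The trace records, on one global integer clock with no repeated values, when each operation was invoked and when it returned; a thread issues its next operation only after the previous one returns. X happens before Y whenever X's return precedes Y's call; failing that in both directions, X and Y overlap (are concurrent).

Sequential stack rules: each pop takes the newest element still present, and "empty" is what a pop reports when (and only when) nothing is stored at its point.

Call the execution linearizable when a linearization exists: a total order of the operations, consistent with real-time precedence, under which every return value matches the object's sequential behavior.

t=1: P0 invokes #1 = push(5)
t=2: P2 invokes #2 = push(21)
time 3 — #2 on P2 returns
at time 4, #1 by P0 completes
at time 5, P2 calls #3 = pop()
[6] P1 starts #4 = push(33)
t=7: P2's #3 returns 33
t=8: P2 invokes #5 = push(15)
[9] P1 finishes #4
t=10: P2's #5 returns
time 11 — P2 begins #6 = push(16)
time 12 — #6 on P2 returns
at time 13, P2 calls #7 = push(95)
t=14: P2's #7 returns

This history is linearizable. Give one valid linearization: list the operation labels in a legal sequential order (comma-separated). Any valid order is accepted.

step 1: #1 push(5) — stack <5>
step 2: #2 push(21) — stack <5,21>
step 3: #4 push(33) — stack <5,21,33>
step 4: #3 pop() → 33 — stack <5,21>
step 5: #5 push(15) — stack <5,21,15>
step 6: #6 push(16) — stack <5,21,15,16>
step 7: #7 push(95) — stack <5,21,15,16,95>

#1, #2, #4, #3, #5, #6, #7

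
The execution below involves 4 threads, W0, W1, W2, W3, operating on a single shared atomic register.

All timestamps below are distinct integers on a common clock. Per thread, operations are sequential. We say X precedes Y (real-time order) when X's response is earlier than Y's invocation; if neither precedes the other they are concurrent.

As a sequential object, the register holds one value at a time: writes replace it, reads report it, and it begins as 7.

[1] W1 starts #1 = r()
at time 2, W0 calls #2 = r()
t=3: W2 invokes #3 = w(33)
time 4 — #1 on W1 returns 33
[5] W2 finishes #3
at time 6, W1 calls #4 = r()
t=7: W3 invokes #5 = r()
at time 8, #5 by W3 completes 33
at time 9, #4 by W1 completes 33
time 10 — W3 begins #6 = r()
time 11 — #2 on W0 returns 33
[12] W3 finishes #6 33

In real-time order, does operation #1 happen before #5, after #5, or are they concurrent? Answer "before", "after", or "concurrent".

#1 spans [1,4], #5 spans [7,8]
resp(#1)=4 < inv(#5)=7

before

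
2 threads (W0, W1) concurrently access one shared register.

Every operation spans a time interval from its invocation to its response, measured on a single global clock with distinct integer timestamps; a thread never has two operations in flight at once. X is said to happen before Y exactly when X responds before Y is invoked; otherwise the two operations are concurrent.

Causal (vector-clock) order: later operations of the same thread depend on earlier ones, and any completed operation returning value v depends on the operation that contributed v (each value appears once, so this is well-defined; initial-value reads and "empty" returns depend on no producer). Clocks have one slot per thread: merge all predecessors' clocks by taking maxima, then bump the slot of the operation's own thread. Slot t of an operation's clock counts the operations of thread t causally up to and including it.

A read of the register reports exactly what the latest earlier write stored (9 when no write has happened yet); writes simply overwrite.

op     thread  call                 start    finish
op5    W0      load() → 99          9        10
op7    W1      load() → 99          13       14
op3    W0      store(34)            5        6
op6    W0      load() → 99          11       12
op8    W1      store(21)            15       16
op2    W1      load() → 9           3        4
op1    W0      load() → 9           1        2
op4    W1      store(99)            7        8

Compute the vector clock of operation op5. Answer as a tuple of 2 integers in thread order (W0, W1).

no predecessors for op2 (invoked 3): W1 increments from zero → (0, 1)
no predecessors for op1 (invoked 1): W0 increments from zero → (1, 0)
from VC(op2)=(0, 1), op4 (invoked 7) maxes components and bumps W1 → (0, 2)
from VC(op1)=(1, 0), op3 (invoked 5) maxes components and bumps W0 → (2, 0)
from VC(op4)=(0, 2), op7 (invoked 13) maxes components and bumps W1 → (0, 3)
from VC(op7)=(0, 3), op8 (invoked 15) maxes components and bumps W1 → (0, 4)
from VC(op3)=(2, 0), VC(op4)=(0, 2), op5 (invoked 9) maxes components and bumps W0 → (3, 2)
from VC(op4)=(0, 2), VC(op5)=(3, 2), op6 (invoked 11) maxes components and bumps W0 → (4, 2)
target: VC(op5) = (3, 2)

(3, 2)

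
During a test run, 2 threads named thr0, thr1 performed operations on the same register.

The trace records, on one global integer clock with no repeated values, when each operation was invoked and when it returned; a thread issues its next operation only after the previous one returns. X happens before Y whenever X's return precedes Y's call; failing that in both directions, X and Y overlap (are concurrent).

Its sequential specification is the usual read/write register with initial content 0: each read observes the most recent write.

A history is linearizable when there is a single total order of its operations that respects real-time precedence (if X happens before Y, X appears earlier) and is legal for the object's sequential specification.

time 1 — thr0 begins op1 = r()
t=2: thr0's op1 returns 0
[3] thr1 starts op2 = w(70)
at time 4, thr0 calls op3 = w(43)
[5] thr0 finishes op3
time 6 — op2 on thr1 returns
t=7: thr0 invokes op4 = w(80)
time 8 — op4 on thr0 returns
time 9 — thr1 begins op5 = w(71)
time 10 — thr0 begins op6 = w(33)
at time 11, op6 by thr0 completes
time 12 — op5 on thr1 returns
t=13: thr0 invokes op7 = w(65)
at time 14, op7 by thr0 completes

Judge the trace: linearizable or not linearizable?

witness order: op1, op2, op3, op4, op5, op6, op7
after step 1 (op1 r() → 0): value 0
after step 2 (op2 w(70)): value 70
after step 3 (op3 w(43)): value 43
after step 4 (op4 w(80)): value 80
after step 5 (op5 w(71)): value 71
after step 6 (op6 w(33)): value 33
after step 7 (op7 w(65)): value 65

linearizable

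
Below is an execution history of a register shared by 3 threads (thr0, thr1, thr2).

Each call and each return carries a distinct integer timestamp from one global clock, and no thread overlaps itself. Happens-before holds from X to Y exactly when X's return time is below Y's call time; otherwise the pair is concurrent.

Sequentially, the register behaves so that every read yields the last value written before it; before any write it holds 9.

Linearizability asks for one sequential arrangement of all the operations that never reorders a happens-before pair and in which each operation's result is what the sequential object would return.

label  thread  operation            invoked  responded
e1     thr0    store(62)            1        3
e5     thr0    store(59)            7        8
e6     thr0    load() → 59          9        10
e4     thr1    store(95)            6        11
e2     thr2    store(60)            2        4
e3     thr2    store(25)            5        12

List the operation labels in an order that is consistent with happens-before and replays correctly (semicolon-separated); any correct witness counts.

1. e1 store(62), leaving value 62
2. e2 store(60), leaving value 60
3. e3 store(25), leaving value 25
4. e4 store(95), leaving value 95
5. e5 store(59), leaving value 59
6. e6 load() → 59, leaving value 59

e1; e2; e3; e4; e5; e6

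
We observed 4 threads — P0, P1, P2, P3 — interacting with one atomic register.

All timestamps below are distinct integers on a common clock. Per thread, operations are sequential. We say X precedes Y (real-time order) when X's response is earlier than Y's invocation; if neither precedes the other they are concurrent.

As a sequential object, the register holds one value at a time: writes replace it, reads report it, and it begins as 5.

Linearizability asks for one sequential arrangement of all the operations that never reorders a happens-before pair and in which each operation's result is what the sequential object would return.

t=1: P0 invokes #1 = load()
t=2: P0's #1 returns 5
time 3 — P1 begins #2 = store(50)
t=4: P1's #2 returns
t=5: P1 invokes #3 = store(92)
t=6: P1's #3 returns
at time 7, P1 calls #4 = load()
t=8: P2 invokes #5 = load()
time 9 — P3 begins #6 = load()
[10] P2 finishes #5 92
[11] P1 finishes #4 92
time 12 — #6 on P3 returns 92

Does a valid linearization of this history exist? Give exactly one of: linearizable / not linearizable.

linearizable

witness order: #1, #2, #3, #4, #5, #6
after step 1 (#1 load() → 5): value 5
after step 2 (#2 store(50)): value 50
after step 3 (#3 store(92)): value 92
after step 4 (#4 load() → 92): value 92
after step 5 (#5 load() → 92): value 92
after step 6 (#6 load() → 92): value 92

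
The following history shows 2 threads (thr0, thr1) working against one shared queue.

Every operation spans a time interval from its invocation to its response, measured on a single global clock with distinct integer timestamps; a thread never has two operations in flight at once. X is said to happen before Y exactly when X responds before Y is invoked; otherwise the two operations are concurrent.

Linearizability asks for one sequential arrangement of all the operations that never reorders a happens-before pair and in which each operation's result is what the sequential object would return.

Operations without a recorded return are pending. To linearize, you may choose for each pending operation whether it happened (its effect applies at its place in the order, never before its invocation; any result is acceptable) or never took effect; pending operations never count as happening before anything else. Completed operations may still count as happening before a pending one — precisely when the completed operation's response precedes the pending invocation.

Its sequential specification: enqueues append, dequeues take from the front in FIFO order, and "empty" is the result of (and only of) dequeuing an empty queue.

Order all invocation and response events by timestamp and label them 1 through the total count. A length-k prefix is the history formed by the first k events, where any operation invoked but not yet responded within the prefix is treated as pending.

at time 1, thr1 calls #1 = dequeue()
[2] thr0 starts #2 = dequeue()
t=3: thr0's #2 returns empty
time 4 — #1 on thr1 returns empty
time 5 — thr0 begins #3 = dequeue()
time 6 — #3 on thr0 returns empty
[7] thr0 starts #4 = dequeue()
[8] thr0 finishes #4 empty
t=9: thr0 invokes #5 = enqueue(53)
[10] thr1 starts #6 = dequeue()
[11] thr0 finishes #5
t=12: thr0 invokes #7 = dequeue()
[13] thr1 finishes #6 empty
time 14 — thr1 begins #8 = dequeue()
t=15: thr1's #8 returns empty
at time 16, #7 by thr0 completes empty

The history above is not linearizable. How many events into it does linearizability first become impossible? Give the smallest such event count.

16

events 1..15 are linearizable, e.g. via #1, #2, #3, #4, #5, #7, #6, #8:
1. #1 dequeue() → empty, leaving queue <>
2. #2 dequeue() → empty, leaving queue <>
3. #3 dequeue() → empty, leaving queue <>
4. #4 dequeue() → empty, leaving queue <>
5. #5 enqueue(53), leaving queue <53>
6. #7 dequeue() (pending, included), leaving queue <>
7. #6 dequeue() → empty, leaving queue <>
8. #8 dequeue() → empty, leaving queue <>
once event 16 joins (#7's response, time 16), exhaustive search finds no witness
sample order #1, #2, #3, #4, #5, #6, #7, #8 stalls at step 6 — #6 dequeue() → empty has no legal effect
sample order #1, #2, #3, #4, #5, #6, #8, #7 stalls at step 6 — #6 dequeue() → empty has no legal effect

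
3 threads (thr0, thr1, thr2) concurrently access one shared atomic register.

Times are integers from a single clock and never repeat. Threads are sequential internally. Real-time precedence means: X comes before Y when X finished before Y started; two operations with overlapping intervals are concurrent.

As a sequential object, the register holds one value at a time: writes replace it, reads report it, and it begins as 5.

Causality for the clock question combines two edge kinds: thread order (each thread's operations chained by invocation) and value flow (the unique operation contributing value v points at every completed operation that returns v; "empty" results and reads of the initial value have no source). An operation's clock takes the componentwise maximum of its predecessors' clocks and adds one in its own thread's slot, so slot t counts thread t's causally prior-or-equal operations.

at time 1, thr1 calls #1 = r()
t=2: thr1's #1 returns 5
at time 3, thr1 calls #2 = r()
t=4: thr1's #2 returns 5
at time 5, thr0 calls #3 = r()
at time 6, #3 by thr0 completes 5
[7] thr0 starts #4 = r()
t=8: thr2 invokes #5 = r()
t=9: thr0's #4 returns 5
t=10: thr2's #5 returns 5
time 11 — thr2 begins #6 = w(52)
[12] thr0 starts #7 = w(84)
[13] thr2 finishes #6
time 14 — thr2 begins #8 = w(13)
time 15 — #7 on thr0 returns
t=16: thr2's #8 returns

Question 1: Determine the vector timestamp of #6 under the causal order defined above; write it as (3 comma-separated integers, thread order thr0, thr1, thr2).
Answer: (0, 0, 2)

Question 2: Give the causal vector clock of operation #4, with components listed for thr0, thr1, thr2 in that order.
Answer: (2, 0, 0)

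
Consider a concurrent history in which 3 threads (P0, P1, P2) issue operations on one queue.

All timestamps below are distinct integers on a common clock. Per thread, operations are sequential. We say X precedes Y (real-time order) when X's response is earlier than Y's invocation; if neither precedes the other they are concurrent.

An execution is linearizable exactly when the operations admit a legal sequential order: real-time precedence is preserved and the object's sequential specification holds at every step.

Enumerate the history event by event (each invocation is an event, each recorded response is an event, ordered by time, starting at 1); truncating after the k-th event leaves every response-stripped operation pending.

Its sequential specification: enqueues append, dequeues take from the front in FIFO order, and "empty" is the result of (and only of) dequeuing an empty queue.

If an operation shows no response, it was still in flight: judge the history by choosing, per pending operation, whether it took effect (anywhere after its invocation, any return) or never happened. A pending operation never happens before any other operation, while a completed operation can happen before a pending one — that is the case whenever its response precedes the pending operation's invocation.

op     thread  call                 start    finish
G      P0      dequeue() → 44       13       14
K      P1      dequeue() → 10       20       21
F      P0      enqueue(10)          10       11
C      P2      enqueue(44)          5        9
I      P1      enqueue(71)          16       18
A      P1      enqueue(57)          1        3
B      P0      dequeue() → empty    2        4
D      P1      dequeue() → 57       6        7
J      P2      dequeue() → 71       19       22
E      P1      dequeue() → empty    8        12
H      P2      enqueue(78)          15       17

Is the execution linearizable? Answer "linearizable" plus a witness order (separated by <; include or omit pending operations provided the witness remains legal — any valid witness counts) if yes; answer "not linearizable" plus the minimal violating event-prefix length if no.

after step 1 (B dequeue() → empty): queue <>
after step 2 (A enqueue(57)): queue <57>
after step 3 (D dequeue() → 57): queue <>
after step 4 (E dequeue() → empty): queue <>
after step 5 (C enqueue(44)): queue <44>
after step 6 (F enqueue(10)): queue <44,10>
after step 7 (G dequeue() → 44): queue <10>
after step 8 (I enqueue(71)): queue <10,71>
after step 9 (H enqueue(78)): queue <10,71,78>
after step 10 (K dequeue() → 10): queue <71,78>
after step 11 (J dequeue() → 71): queue <78>

linearizable — witness: B < A < D < E < C < F < G < I < H < K < J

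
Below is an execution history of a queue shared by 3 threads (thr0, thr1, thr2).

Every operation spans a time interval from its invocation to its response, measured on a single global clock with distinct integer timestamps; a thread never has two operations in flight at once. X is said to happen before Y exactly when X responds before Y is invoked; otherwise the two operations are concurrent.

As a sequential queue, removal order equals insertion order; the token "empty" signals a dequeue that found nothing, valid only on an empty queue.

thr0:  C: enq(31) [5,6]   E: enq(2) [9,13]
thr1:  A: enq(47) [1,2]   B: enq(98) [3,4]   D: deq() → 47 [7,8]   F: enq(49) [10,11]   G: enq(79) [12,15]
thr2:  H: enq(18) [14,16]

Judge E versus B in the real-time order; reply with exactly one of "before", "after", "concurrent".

after

E spans [9,13], B spans [3,4]
resp(B)=4 < inv(E)=9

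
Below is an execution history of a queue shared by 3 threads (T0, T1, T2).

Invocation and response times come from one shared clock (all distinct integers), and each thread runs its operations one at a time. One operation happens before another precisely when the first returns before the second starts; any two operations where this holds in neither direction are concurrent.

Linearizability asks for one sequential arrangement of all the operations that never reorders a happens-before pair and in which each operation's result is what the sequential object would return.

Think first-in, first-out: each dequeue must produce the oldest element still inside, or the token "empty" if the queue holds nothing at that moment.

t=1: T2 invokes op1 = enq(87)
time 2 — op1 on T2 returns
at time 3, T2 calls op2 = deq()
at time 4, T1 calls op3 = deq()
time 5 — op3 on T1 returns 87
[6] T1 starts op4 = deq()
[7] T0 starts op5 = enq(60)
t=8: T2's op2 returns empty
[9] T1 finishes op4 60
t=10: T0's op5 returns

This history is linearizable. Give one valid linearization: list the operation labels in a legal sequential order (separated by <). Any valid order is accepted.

op1 < op3 < op2 < op5 < op4

step 1: op1 enq(87) — queue <87>
step 2: op3 deq() → 87 — queue <>
step 3: op2 deq() → empty — queue <>
step 4: op5 enq(60) — queue <60>
step 5: op4 deq() → 60 — queue <>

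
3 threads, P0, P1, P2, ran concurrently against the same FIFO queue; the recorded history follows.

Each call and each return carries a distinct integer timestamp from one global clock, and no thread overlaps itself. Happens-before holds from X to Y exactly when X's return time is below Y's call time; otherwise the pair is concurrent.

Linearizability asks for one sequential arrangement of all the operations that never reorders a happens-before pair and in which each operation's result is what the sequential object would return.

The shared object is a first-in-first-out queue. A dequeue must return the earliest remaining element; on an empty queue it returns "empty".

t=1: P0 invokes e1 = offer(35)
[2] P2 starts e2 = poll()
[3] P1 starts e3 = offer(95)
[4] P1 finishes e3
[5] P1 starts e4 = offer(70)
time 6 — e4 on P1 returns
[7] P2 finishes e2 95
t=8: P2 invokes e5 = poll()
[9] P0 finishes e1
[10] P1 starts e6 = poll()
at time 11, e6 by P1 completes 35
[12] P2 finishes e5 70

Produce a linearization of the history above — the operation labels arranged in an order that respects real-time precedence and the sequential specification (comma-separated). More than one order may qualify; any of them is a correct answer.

step 1: e3 offer(95) — queue <95>
step 2: e1 offer(35) — queue <95,35>
step 3: e2 poll() → 95 — queue <35>
step 4: e4 offer(70) — queue <35,70>
step 5: e6 poll() → 35 — queue <70>
step 6: e5 poll() → 70 — queue <>

e3, e1, e2, e4, e6, e5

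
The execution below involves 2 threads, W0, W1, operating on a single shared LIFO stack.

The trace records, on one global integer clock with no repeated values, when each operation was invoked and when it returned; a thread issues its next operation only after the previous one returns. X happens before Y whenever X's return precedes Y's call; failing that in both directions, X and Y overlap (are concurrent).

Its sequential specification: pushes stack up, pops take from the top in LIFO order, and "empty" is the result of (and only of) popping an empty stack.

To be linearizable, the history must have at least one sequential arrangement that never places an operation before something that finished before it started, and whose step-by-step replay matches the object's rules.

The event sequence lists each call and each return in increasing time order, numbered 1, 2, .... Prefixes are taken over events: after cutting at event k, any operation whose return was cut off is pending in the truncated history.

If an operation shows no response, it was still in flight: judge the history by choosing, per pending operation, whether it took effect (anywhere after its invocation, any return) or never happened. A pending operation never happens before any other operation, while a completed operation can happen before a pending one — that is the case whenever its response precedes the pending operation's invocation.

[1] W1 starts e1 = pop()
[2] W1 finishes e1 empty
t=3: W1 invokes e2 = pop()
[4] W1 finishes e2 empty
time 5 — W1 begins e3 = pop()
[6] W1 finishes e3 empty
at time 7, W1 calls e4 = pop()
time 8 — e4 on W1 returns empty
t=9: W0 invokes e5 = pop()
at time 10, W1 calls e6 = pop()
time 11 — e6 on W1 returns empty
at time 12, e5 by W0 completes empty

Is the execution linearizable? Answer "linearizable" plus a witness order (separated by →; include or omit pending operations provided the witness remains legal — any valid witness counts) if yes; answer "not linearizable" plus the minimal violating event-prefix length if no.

linearizable — witness: e1 → e2 → e3 → e4 → e5 → e6

1. e1 pop() → empty, leaving stack <>
2. e2 pop() → empty, leaving stack <>
3. e3 pop() → empty, leaving stack <>
4. e4 pop() → empty, leaving stack <>
5. e5 pop() → empty, leaving stack <>
6. e6 pop() → empty, leaving stack <>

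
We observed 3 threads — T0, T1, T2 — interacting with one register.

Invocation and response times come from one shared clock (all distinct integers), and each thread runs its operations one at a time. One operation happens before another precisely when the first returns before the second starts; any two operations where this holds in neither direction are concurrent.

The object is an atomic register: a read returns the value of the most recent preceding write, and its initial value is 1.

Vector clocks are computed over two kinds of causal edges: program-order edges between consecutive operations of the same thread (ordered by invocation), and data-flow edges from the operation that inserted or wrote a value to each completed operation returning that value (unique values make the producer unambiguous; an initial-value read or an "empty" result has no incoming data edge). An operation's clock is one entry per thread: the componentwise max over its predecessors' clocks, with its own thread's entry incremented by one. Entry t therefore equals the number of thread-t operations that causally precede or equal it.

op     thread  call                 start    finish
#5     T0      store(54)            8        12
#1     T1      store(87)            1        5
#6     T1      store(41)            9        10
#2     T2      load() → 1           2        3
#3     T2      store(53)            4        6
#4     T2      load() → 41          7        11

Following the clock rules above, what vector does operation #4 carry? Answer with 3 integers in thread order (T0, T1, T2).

(0, 2, 3)

no predecessors for #2 (invoked 2): T2 increments from zero → (0, 0, 1)
no predecessors for #1 (invoked 1): T1 increments from zero → (0, 1, 0)
no predecessors for #5 (invoked 8): T0 increments from zero → (1, 0, 0)
#3, invoked 4, takes VC(#2)=(0, 0, 1) under max, adds 1 for T2 → (0, 0, 2)
#6, invoked 9, takes VC(#1)=(0, 1, 0) under max, adds 1 for T1 → (0, 2, 0)
#4, invoked 7, takes VC(#3)=(0, 0, 2), VC(#6)=(0, 2, 0) under max, adds 1 for T2 → (0, 2, 3)
target: VC(#4) = (0, 2, 3)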